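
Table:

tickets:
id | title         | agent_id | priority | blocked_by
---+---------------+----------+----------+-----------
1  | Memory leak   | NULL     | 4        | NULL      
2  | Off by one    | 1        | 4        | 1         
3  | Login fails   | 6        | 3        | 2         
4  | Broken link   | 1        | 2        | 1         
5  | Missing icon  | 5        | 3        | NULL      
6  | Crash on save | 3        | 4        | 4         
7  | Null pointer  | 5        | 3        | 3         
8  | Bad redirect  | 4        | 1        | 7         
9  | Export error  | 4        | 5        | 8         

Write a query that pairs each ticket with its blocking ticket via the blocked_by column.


This is a self-join: tickets is joined to a second copy of itself, matching each row's blocked_by to another row's id. Use LEFT JOIN so rows with blocked_by=NULL are kept.
  - ticket 1 (Memory leak): blocked_by=NULL -> NULL
  - ticket 2 (Off by one): blocked_by=1 -> Memory leak
  - ticket 3 (Login fails): blocked_by=2 -> Off by one
  - ticket 4 (Broken link): blocked_by=1 -> Memory leak
  - ticket 5 (Missing icon): blocked_by=NULL -> NULL
  - ticket 6 (Crash on save): blocked_by=4 -> Broken link
  - ticket 7 (Null pointer): blocked_by=3 -> Login fails
  - ticket 8 (Bad redirect): blocked_by=7 -> Null pointer
  - ticket 9 (Export error): blocked_by=8 -> Bad redirect

SQL:
SELECT a.title AS item, b.title AS blocked_by
FROM tickets a
LEFT JOIN tickets b ON a.blocked_by = b.id

Result:
item          | blocked_by  
--------------+-------------
Memory leak   | NULL        
Off by one    | Memory leak 
Login fails   | Off by one  
Broken link   | Memory leak 
Missing icon  | NULL        
Crash on save | Broken link 
Null pointer  | Login fails 
Bad redirect  | Null pointer
Export error  | Bad redirect


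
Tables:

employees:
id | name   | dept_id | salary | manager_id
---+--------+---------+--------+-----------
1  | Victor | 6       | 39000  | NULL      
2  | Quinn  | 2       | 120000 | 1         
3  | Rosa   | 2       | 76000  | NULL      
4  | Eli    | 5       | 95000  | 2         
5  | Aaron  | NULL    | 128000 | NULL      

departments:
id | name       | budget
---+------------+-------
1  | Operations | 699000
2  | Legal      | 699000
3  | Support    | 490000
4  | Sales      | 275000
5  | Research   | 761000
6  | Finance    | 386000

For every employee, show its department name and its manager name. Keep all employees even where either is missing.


Two LEFT JOINs from the same base table employees: one to departments via dept_id, one to employees itself via manager_id. Both are LEFT so every employee is preserved.
Match against departments:
  - employee 1 (Victor): dept_id=6 -> matches Finance
  - employee 2 (Quinn): dept_id=2 -> matches Legal
  - employee 3 (Rosa): dept_id=2 -> matches Legal
  - employee 4 (Eli): dept_id=5 -> matches Research
  - employee 5 (Aaron): dept_id=NULL, no match -> kept with NULL
Match against employees (self):
  - employee 1 (Victor): manager_id=NULL -> NULL
  - employee 2 (Quinn): manager_id=1 -> Victor
  - employee 3 (Rosa): manager_id=NULL -> NULL
  - employee 4 (Eli): manager_id=2 -> Quinn
  - employee 5 (Aaron): manager_id=NULL -> NULL

SQL:
SELECT a.name, b.name AS department, c.name AS manager
FROM employees a
LEFT JOIN departments b ON a.dept_id = b.id
LEFT JOIN employees c ON a.manager_id = c.id

Result:
name   | department | manager
-------+------------+--------
Victor | Finance    | NULL   
Quinn  | Legal      | Victor 
Rosa   | Legal      | NULL   
Eli    | Research   | Quinn  
Aaron  | NULL       | NULL   


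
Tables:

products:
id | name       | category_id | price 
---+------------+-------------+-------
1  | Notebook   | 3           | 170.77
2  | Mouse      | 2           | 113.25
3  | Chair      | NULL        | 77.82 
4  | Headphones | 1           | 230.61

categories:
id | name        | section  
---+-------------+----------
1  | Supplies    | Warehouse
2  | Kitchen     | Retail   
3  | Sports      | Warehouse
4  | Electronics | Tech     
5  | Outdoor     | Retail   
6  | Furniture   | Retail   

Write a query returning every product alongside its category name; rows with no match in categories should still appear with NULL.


LEFT JOIN keeps every row from products (the left table); where category_id has no match in categories, the category columns become NULL. Walk through each product:
  - product 1 (Notebook): category_id=3 -> matches Sports
  - product 2 (Mouse): category_id=2 -> matches Kitchen
  - product 3 (Chair): category_id=NULL, no match -> kept with NULL
  - product 4 (Headphones): category_id=1 -> matches Supplies
All 4 rows appear; 1 has NULL category.

SQL:
SELECT a.name, b.name AS category
FROM products a
LEFT JOIN categories b ON a.category_id = b.id

Result:
name       | category
-----------+---------
Notebook   | Sports  
Mouse      | Kitchen 
Chair      | NULL    
Headphones | Supplies


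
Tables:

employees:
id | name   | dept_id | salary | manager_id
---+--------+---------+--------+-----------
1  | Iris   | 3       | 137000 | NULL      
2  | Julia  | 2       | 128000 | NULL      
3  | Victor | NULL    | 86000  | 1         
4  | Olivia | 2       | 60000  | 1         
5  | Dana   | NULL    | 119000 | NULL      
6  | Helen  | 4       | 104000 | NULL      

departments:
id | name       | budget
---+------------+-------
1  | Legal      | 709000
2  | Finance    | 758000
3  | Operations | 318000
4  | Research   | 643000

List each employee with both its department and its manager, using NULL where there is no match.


Two LEFT JOINs from the same base table employees: one to departments via dept_id, one to employees itself via manager_id. Both are LEFT so every employee is preserved.
Match against departments:
  - employee 1 (Iris): dept_id=3 -> matches Operations
  - employee 2 (Julia): dept_id=2 -> matches Finance
  - employee 3 (Victor): dept_id=NULL, no match -> kept with NULL
  - employee 4 (Olivia): dept_id=2 -> matches Finance
  - employee 5 (Dana): dept_id=NULL, no match -> kept with NULL
  - employee 6 (Helen): dept_id=4 -> matches Research
Match against employees (self):
  - employee 1 (Iris): manager_id=NULL -> NULL
  - employee 2 (Julia): manager_id=NULL -> NULL
  - employee 3 (Victor): manager_id=1 -> Iris
  - employee 4 (Olivia): manager_id=1 -> Iris
  - employee 5 (Dana): manager_id=NULL -> NULL
  - employee 6 (Helen): manager_id=NULL -> NULL

SQL:
SELECT a.name, b.name AS department, c.name AS manager
FROM employees a
LEFT JOIN departments b ON a.dept_id = b.id
LEFT JOIN employees c ON a.manager_id = c.id

Result:
name   | department | manager
-------+------------+--------
Iris   | Operations | NULL   
Julia  | Finance    | NULL   
Victor | NULL       | Iris   
Olivia | Finance    | Iris   
Dana   | NULL       | NULL   
Helen  | Research   | NULL   


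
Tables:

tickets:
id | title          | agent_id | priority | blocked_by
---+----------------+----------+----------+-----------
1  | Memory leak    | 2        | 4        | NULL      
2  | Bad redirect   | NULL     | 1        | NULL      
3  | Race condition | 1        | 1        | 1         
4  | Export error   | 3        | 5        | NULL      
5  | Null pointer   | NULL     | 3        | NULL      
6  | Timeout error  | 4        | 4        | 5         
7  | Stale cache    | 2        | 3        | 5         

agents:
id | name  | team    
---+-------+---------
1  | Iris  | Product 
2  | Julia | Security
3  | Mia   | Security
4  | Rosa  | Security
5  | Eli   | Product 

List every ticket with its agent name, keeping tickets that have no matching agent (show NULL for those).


LEFT JOIN keeps every row from tickets (the left table); where agent_id has no match in agents, the agent columns become NULL. Walk through each ticket:
  - ticket 1 (Memory leak): agent_id=2 -> matches Julia
  - ticket 2 (Bad redirect): agent_id=NULL, no match -> kept with NULL
  - ticket 3 (Race condition): agent_id=1 -> matches Iris
  - ticket 4 (Export error): agent_id=3 -> matches Mia
  - ticket 5 (Null pointer): agent_id=NULL, no match -> kept with NULL
  - ticket 6 (Timeout error): agent_id=4 -> matches Rosa
  - ticket 7 (Stale cache): agent_id=2 -> matches Julia
All 7 rows appear; 2 have NULL agent.

SQL:
SELECT a.title, b.name AS agent
FROM tickets a
LEFT JOIN agents b ON a.agent_id = b.id

Result:
title          | agent
---------------+------
Memory leak    | Julia
Bad redirect   | NULL 
Race condition | Iris 
Export error   | Mia  
Null pointer   | NULL 
Timeout error  | Rosa 
Stale cache    | Julia


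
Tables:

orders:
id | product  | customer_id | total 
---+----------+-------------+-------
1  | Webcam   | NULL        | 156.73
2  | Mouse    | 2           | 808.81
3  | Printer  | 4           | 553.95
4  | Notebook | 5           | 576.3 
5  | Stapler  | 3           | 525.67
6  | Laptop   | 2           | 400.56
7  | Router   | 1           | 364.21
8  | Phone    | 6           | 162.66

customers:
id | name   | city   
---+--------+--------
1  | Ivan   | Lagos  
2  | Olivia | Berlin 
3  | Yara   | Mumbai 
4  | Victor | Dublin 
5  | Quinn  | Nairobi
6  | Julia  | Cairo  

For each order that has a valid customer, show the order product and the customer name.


INNER JOIN keeps only orders rows whose customer_id matches an id in customers. Walk through each order:
  - order 1 (Webcam): customer_id=NULL, no match -> dropped
  - order 2 (Mouse): customer_id=2 -> matches Olivia
  - order 3 (Printer): customer_id=4 -> matches Victor
  - order 4 (Notebook): customer_id=5 -> matches Quinn
  - order 5 (Stapler): customer_id=3 -> matches Yara
  - order 6 (Laptop): customer_id=2 -> matches Olivia
  - order 7 (Router): customer_id=1 -> matches Ivan
  - order 8 (Phone): customer_id=6 -> matches Julia
So 1 of 8 rows is dropped.

SQL:
SELECT a.product, b.name AS customer
FROM orders a
INNER JOIN customers b ON a.customer_id = b.id

Result:
product  | customer
---------+---------
Mouse    | Olivia  
Printer  | Victor  
Notebook | Quinn   
Stapler  | Yara    
Laptop   | Olivia  
Router   | Ivan    
Phone    | Julia   


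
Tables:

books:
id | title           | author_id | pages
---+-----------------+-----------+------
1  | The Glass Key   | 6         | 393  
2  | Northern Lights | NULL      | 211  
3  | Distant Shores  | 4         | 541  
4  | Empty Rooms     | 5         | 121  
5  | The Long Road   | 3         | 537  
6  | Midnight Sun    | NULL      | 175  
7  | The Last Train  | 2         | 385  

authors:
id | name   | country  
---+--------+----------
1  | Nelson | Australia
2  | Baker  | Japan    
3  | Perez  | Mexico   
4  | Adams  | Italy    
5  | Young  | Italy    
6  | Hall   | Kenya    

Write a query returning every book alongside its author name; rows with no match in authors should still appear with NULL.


LEFT JOIN keeps every row from books (the left table); where author_id has no match in authors, the author columns become NULL. Walk through each book:
  - book 1 (The Glass Key): author_id=6 -> matches Hall
  - book 2 (Northern Lights): author_id=NULL, no match -> kept with NULL
  - book 3 (Distant Shores): author_id=4 -> matches Adams
  - book 4 (Empty Rooms): author_id=5 -> matches Young
  - book 5 (The Long Road): author_id=3 -> matches Perez
  - book 6 (Midnight Sun): author_id=NULL, no match -> kept with NULL
  - book 7 (The Last Train): author_id=2 -> matches Baker
All 7 rows appear; 2 have NULL author.

SQL:
SELECT a.title, b.name AS author
FROM books a
LEFT JOIN authors b ON a.author_id = b.id

Result:
title           | author
----------------+-------
The Glass Key   | Hall  
Northern Lights | NULL  
Distant Shores  | Adams 
Empty Rooms     | Young 
The Long Road   | Perez 
Midnight Sun    | NULL  
The Last Train  | Baker 


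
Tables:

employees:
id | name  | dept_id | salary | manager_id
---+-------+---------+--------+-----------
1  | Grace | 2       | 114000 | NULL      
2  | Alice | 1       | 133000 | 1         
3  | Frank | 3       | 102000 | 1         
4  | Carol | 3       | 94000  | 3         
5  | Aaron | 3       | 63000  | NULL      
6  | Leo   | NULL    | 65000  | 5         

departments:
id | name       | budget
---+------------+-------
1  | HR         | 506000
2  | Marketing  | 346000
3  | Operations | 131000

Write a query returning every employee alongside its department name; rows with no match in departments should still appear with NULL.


LEFT JOIN keeps every row from employees (the left table); where dept_id has no match in departments, the department columns become NULL. Walk through each employee:
  - employee 1 (Grace): dept_id=2 -> matches Marketing
  - employee 2 (Alice): dept_id=1 -> matches HR
  - employee 3 (Frank): dept_id=3 -> matches Operations
  - employee 4 (Carol): dept_id=3 -> matches Operations
  - employee 5 (Aaron): dept_id=3 -> matches Operations
  - employee 6 (Leo): dept_id=NULL, no match -> kept with NULL
All 6 rows appear; 1 has NULL department.

SQL:
SELECT a.name, b.name AS department
FROM employees a
LEFT JOIN departments b ON a.dept_id = b.id

Result:
name  | department
------+-----------
Grace | Marketing 
Alice | HR        
Frank | Operations
Carol | Operations
Aaron | Operations
Leo   | NULL      


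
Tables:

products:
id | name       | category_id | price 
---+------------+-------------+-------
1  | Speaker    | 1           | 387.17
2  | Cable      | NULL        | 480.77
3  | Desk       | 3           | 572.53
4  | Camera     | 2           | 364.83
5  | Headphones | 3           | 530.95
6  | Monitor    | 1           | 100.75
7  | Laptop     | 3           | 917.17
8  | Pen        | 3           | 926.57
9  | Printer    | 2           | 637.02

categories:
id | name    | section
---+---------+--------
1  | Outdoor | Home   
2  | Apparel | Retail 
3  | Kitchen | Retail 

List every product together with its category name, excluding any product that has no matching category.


INNER JOIN keeps only products rows whose category_id matches an id in categories. Walk through each product:
  - product 1 (Speaker): category_id=1 -> matches Outdoor
  - product 2 (Cable): category_id=NULL, no match -> dropped
  - product 3 (Desk): category_id=3 -> matches Kitchen
  - product 4 (Camera): category_id=2 -> matches Apparel
  - product 5 (Headphones): category_id=3 -> matches Kitchen
  - product 6 (Monitor): category_id=1 -> matches Outdoor
  - product 7 (Laptop): category_id=3 -> matches Kitchen
  - product 8 (Pen): category_id=3 -> matches Kitchen
  - product 9 (Printer): category_id=2 -> matches Apparel
So 1 of 9 rows is dropped.

SQL:
SELECT a.name, b.name AS category
FROM products a
INNER JOIN categories b ON a.category_id = b.id

Result:
name       | category
-----------+---------
Speaker    | Outdoor 
Desk       | Kitchen 
Camera     | Apparel 
Headphones | Kitchen 
Monitor    | Outdoor 
Laptop     | Kitchen 
Pen        | Kitchen 
Printer    | Apparel 


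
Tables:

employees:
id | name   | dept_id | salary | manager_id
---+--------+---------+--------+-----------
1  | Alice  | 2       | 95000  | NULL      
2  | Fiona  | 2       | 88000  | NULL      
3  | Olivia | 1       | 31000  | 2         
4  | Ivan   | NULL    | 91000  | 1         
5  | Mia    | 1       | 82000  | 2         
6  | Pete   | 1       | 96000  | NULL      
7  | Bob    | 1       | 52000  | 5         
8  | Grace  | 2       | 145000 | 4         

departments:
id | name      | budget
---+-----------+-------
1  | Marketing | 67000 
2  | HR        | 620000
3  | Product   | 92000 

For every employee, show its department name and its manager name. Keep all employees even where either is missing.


Two LEFT JOINs from the same base table employees: one to departments via dept_id, one to employees itself via manager_id. Both are LEFT so every employee is preserved.
Match against departments:
  - employee 1 (Alice): dept_id=2 -> matches HR
  - employee 2 (Fiona): dept_id=2 -> matches HR
  - employee 3 (Olivia): dept_id=1 -> matches Marketing
  - employee 4 (Ivan): dept_id=NULL, no match -> kept with NULL
  - employee 5 (Mia): dept_id=1 -> matches Marketing
  - employee 6 (Pete): dept_id=1 -> matches Marketing
  - employee 7 (Bob): dept_id=1 -> matches Marketing
  - employee 8 (Grace): dept_id=2 -> matches HR
Match against employees (self):
  - employee 1 (Alice): manager_id=NULL -> NULL
  - employee 2 (Fiona): manager_id=NULL -> NULL
  - employee 3 (Olivia): manager_id=2 -> Fiona
  - employee 4 (Ivan): manager_id=1 -> Alice
  - employee 5 (Mia): manager_id=2 -> Fiona
  - employee 6 (Pete): manager_id=NULL -> NULL
  - employee 7 (Bob): manager_id=5 -> Mia
  - employee 8 (Grace): manager_id=4 -> Ivan

SQL:
SELECT a.name, b.name AS department, c.name AS manager
FROM employees a
LEFT JOIN departments b ON a.dept_id = b.id
LEFT JOIN employees c ON a.manager_id = c.id

Result:
name   | department | manager
-------+------------+--------
Alice  | HR         | NULL   
Fiona  | HR         | NULL   
Olivia | Marketing  | Fiona  
Ivan   | NULL       | Alice  
Mia    | Marketing  | Fiona  
Pete   | Marketing  | NULL   
Bob    | Marketing  | Mia    
Grace  | HR         | Ivan   


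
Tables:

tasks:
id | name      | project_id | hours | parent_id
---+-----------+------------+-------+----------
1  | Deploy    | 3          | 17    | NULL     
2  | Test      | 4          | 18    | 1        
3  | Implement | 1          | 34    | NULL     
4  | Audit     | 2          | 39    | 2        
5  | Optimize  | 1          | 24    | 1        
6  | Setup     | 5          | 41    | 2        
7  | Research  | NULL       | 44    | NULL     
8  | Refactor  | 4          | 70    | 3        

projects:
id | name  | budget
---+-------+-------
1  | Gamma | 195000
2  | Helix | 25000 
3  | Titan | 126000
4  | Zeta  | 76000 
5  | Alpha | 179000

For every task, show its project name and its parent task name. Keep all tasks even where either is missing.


Two LEFT JOINs from the same base table tasks: one to projects via project_id, one to tasks itself via parent_id. Both are LEFT so every task is preserved.
Match against projects:
  - task 1 (Deploy): project_id=3 -> matches Titan
  - task 2 (Test): project_id=4 -> matches Zeta
  - task 3 (Implement): project_id=1 -> matches Gamma
  - task 4 (Audit): project_id=2 -> matches Helix
  - task 5 (Optimize): project_id=1 -> matches Gamma
  - task 6 (Setup): project_id=5 -> matches Alpha
  - task 7 (Research): project_id=NULL, no match -> kept with NULL
  - task 8 (Refactor): project_id=4 -> matches Zeta
Match against tasks (self):
  - task 1 (Deploy): parent_id=NULL -> NULL
  - task 2 (Test): parent_id=1 -> Deploy
  - task 3 (Implement): parent_id=NULL -> NULL
  - task 4 (Audit): parent_id=2 -> Test
  - task 5 (Optimize): parent_id=1 -> Deploy
  - task 6 (Setup): parent_id=2 -> Test
  - task 7 (Research): parent_id=NULL -> NULL
  - task 8 (Refactor): parent_id=3 -> Implement

SQL:
SELECT a.name, b.name AS project, c.name AS parent
FROM tasks a
LEFT JOIN projects b ON a.project_id = b.id
LEFT JOIN tasks c ON a.parent_id = c.id

Result:
name      | project | parent   
----------+---------+----------
Deploy    | Titan   | NULL     
Test      | Zeta    | Deploy   
Implement | Gamma   | NULL     
Audit     | Helix   | Test     
Optimize  | Gamma   | Deploy   
Setup     | Alpha   | Test     
Research  | NULL    | NULL     
Refactor  | Zeta    | Implement


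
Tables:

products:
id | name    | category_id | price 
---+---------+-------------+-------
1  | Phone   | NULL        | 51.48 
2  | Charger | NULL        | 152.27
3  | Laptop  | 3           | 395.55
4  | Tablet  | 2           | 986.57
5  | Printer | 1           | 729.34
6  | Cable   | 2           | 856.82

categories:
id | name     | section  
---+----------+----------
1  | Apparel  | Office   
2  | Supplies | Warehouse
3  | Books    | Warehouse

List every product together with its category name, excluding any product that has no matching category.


INNER JOIN keeps only products rows whose category_id matches an id in categories. Walk through each product:
  - product 1 (Phone): category_id=NULL, no match -> dropped
  - product 2 (Charger): category_id=NULL, no match -> dropped
  - product 3 (Laptop): category_id=3 -> matches Books
  - product 4 (Tablet): category_id=2 -> matches Supplies
  - product 5 (Printer): category_id=1 -> matches Apparel
  - product 6 (Cable): category_id=2 -> matches Supplies
So 2 of 6 rows are dropped.

SQL:
SELECT a.name, b.name AS category
FROM products a
INNER JOIN categories b ON a.category_id = b.id

Result:
name    | category
--------+---------
Laptop  | Books   
Tablet  | Supplies
Printer | Apparel 
Cable   | Supplies


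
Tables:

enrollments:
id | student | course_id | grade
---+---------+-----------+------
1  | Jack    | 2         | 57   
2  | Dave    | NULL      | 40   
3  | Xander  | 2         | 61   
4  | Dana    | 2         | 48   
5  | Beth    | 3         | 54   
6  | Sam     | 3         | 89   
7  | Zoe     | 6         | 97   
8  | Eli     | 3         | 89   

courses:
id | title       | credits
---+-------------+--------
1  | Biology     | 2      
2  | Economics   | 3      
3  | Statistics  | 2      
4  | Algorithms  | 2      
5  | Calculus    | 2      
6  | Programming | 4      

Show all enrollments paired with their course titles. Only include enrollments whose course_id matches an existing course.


INNER JOIN keeps only enrollments rows whose course_id matches an id in courses. Walk through each enrollment:
  - enrollment 1 (Jack): course_id=2 -> matches Economics
  - enrollment 2 (Dave): course_id=NULL, no match -> dropped
  - enrollment 3 (Xander): course_id=2 -> matches Economics
  - enrollment 4 (Dana): course_id=2 -> matches Economics
  - enrollment 5 (Beth): course_id=3 -> matches Statistics
  - enrollment 6 (Sam): course_id=3 -> matches Statistics
  - enrollment 7 (Zoe): course_id=6 -> matches Programming
  - enrollment 8 (Eli): course_id=3 -> matches Statistics
So 1 of 8 rows is dropped.

SQL:
SELECT a.student, b.title AS course
FROM enrollments a
INNER JOIN courses b ON a.course_id = b.id

Result:
student | course     
--------+------------
Jack    | Economics  
Xander  | Economics  
Dana    | Economics  
Beth    | Statistics 
Sam     | Statistics 
Zoe     | Programming
Eli     | Statistics 


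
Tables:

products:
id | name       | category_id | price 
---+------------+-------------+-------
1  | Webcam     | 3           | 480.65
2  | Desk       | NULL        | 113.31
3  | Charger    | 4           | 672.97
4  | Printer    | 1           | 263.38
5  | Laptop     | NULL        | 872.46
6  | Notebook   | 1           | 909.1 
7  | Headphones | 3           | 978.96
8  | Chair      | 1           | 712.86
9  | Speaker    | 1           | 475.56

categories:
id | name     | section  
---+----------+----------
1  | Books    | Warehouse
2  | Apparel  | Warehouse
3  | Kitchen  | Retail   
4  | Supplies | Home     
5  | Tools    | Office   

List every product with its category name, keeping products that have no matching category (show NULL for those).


LEFT JOIN keeps every row from products (the left table); where category_id has no match in categories, the category columns become NULL. Walk through each product:
  - product 1 (Webcam): category_id=3 -> matches Kitchen
  - product 2 (Desk): category_id=NULL, no match -> kept with NULL
  - product 3 (Charger): category_id=4 -> matches Supplies
  - product 4 (Printer): category_id=1 -> matches Books
  - product 5 (Laptop): category_id=NULL, no match -> kept with NULL
  - product 6 (Notebook): category_id=1 -> matches Books
  - product 7 (Headphones): category_id=3 -> matches Kitchen
  - product 8 (Chair): category_id=1 -> matches Books
  - product 9 (Speaker): category_id=1 -> matches Books
All 9 rows appear; 2 have NULL category.

SQL:
SELECT a.name, b.name AS category
FROM products a
LEFT JOIN categories b ON a.category_id = b.id

Result:
name       | category
-----------+---------
Webcam     | Kitchen 
Desk       | NULL    
Charger    | Supplies
Printer    | Books   
Laptop     | NULL    
Notebook   | Books   
Headphones | Kitchen 
Chair      | Books   
Speaker    | Books   


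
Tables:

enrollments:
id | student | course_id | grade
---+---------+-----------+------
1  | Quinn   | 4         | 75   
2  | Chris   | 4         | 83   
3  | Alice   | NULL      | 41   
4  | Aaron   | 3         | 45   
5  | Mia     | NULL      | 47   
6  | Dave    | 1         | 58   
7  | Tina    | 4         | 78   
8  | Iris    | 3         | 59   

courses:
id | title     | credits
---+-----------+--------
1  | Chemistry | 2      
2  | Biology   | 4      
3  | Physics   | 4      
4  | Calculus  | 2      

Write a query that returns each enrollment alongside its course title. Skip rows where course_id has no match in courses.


INNER JOIN keeps only enrollments rows whose course_id matches an id in courses. Walk through each enrollment:
  - enrollment 1 (Quinn): course_id=4 -> matches Calculus
  - enrollment 2 (Chris): course_id=4 -> matches Calculus
  - enrollment 3 (Alice): course_id=NULL, no match -> dropped
  - enrollment 4 (Aaron): course_id=3 -> matches Physics
  - enrollment 5 (Mia): course_id=NULL, no match -> dropped
  - enrollment 6 (Dave): course_id=1 -> matches Chemistry
  - enrollment 7 (Tina): course_id=4 -> matches Calculus
  - enrollment 8 (Iris): course_id=3 -> matches Physics
So 2 of 8 rows are dropped.

SQL:
SELECT a.student, b.title AS course
FROM enrollments a
INNER JOIN courses b ON a.course_id = b.id

Result:
student | course   
--------+----------
Quinn   | Calculus 
Chris   | Calculus 
Aaron   | Physics  
Dave    | Chemistry
Tina    | Calculus 
Iris    | Physics  


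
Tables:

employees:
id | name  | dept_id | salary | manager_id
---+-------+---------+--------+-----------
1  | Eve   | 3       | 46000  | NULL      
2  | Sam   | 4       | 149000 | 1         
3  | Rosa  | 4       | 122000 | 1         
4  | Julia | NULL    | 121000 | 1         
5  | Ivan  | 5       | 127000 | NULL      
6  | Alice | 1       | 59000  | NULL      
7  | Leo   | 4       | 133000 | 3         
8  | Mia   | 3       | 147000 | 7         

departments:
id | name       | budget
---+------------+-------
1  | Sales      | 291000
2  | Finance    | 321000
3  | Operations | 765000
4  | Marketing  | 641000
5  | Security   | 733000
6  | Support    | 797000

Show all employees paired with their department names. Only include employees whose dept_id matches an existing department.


INNER JOIN keeps only employees rows whose dept_id matches an id in departments. Walk through each employee:
  - employee 1 (Eve): dept_id=3 -> matches Operations
  - employee 2 (Sam): dept_id=4 -> matches Marketing
  - employee 3 (Rosa): dept_id=4 -> matches Marketing
  - employee 4 (Julia): dept_id=NULL, no match -> dropped
  - employee 5 (Ivan): dept_id=5 -> matches Security
  - employee 6 (Alice): dept_id=1 -> matches Sales
  - employee 7 (Leo): dept_id=4 -> matches Marketing
  - employee 8 (Mia): dept_id=3 -> matches Operations
So 1 of 8 rows is dropped.

SQL:
SELECT a.name, b.name AS department
FROM employees a
INNER JOIN departments b ON a.dept_id = b.id

Result:
name  | department
------+-----------
Eve   | Operations
Sam   | Marketing 
Rosa  | Marketing 
Ivan  | Security  
Alice | Sales     
Leo   | Marketing 
Mia   | Operations


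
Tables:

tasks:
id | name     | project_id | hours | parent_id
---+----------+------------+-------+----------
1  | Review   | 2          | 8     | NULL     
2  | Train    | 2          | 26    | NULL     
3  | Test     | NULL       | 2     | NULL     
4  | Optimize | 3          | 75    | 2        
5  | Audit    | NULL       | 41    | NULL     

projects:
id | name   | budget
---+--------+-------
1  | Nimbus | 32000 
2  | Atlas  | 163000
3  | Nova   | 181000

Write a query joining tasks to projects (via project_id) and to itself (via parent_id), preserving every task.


Two LEFT JOINs from the same base table tasks: one to projects via project_id, one to tasks itself via parent_id. Both are LEFT so every task is preserved.
Match against projects:
  - task 1 (Review): project_id=2 -> matches Atlas
  - task 2 (Train): project_id=2 -> matches Atlas
  - task 3 (Test): project_id=NULL, no match -> kept with NULL
  - task 4 (Optimize): project_id=3 -> matches Nova
  - task 5 (Audit): project_id=NULL, no match -> kept with NULL
Match against tasks (self):
  - task 1 (Review): parent_id=NULL -> NULL
  - task 2 (Train): parent_id=NULL -> NULL
  - task 3 (Test): parent_id=NULL -> NULL
  - task 4 (Optimize): parent_id=2 -> Train
  - task 5 (Audit): parent_id=NULL -> NULL

SQL:
SELECT a.name, b.name AS project, c.name AS parent
FROM tasks a
LEFT JOIN projects b ON a.project_id = b.id
LEFT JOIN tasks c ON a.parent_id = c.id

Result:
name     | project | parent
---------+---------+-------
Review   | Atlas   | NULL  
Train    | Atlas   | NULL  
Test     | NULL    | NULL  
Optimize | Nova    | Train 
Audit    | NULL    | NULL  


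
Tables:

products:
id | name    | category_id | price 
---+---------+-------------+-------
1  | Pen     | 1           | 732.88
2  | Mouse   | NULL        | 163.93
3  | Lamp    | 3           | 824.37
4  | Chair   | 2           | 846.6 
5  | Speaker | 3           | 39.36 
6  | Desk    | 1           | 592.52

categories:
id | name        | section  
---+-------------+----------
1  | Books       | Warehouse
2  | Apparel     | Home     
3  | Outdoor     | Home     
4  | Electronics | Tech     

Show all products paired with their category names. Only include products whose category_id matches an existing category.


INNER JOIN keeps only products rows whose category_id matches an id in categories. Walk through each product:
  - product 1 (Pen): category_id=1 -> matches Books
  - product 2 (Mouse): category_id=NULL, no match -> dropped
  - product 3 (Lamp): category_id=3 -> matches Outdoor
  - product 4 (Chair): category_id=2 -> matches Apparel
  - product 5 (Speaker): category_id=3 -> matches Outdoor
  - product 6 (Desk): category_id=1 -> matches Books
So 1 of 6 rows is dropped.

SQL:
SELECT a.name, b.name AS category
FROM products a
INNER JOIN categories b ON a.category_id = b.id

Result:
name    | category
--------+---------
Pen     | Books   
Lamp    | Outdoor 
Chair   | Apparel 
Speaker | Outdoor 
Desk    | Books   


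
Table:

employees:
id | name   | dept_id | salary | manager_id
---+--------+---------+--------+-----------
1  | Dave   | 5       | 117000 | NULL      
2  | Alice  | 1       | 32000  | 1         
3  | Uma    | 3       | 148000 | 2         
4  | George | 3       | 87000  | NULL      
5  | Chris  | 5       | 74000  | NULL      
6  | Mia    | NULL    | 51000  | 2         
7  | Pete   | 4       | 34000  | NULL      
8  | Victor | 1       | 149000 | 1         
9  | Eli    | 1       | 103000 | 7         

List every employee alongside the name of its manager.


This is a self-join: employees is joined to a second copy of itself, matching each row's manager_id to another row's id. Use LEFT JOIN so rows with manager_id=NULL are kept.
  - employee 1 (Dave): manager_id=NULL -> NULL
  - employee 2 (Alice): manager_id=1 -> Dave
  - employee 3 (Uma): manager_id=2 -> Alice
  - employee 4 (George): manager_id=NULL -> NULL
  - employee 5 (Chris): manager_id=NULL -> NULL
  - employee 6 (Mia): manager_id=2 -> Alice
  - employee 7 (Pete): manager_id=NULL -> NULL
  - employee 8 (Victor): manager_id=1 -> Dave
  - employee 9 (Eli): manager_id=7 -> Pete

SQL:
SELECT a.name AS item, b.name AS manager
FROM employees a
LEFT JOIN employees b ON a.manager_id = b.id

Result:
item   | manager
-------+--------
Dave   | NULL   
Alice  | Dave   
Uma    | Alice  
George | NULL   
Chris  | NULL   
Mia    | Alice  
Pete   | NULL   
Victor | Dave   
Eli    | Pete   


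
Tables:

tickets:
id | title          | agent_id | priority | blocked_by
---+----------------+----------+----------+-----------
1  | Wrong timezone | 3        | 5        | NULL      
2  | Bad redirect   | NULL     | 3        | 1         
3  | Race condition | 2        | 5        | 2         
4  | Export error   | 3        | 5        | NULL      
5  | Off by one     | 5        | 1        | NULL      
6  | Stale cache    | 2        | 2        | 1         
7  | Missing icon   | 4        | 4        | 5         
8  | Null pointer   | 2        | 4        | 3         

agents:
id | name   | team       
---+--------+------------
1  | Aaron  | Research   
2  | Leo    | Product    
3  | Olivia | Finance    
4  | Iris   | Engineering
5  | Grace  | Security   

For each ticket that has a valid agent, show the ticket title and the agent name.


INNER JOIN keeps only tickets rows whose agent_id matches an id in agents. Walk through each ticket:
  - ticket 1 (Wrong timezone): agent_id=3 -> matches Olivia
  - ticket 2 (Bad redirect): agent_id=NULL, no match -> dropped
  - ticket 3 (Race condition): agent_id=2 -> matches Leo
  - ticket 4 (Export error): agent_id=3 -> matches Olivia
  - ticket 5 (Off by one): agent_id=5 -> matches Grace
  - ticket 6 (Stale cache): agent_id=2 -> matches Leo
  - ticket 7 (Missing icon): agent_id=4 -> matches Iris
  - ticket 8 (Null pointer): agent_id=2 -> matches Leo
So 1 of 8 rows is dropped.

SQL:
SELECT a.title, b.name AS agent
FROM tickets a
INNER JOIN agents b ON a.agent_id = b.id

Result:
title          | agent 
---------------+-------
Wrong timezone | Olivia
Race condition | Leo   
Export error   | Olivia
Off by one     | Grace 
Stale cache    | Leo   
Missing icon   | Iris  
Null pointer   | Leo   


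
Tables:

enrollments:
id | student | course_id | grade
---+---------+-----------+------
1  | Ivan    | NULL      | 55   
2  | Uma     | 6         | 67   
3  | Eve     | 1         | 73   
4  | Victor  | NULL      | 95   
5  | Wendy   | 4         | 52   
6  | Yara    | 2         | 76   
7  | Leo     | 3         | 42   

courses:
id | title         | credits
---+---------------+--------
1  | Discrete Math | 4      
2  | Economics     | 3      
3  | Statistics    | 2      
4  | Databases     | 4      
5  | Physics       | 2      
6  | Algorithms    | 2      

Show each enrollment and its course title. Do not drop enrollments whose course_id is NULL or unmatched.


LEFT JOIN keeps every row from enrollments (the left table); where course_id has no match in courses, the course columns become NULL. Walk through each enrollment:
  - enrollment 1 (Ivan): course_id=NULL, no match -> kept with NULL
  - enrollment 2 (Uma): course_id=6 -> matches Algorithms
  - enrollment 3 (Eve): course_id=1 -> matches Discrete Math
  - enrollment 4 (Victor): course_id=NULL, no match -> kept with NULL
  - enrollment 5 (Wendy): course_id=4 -> matches Databases
  - enrollment 6 (Yara): course_id=2 -> matches Economics
  - enrollment 7 (Leo): course_id=3 -> matches Statistics
All 7 rows appear; 2 have NULL course.

SQL:
SELECT a.student, b.title AS course
FROM enrollments a
LEFT JOIN courses b ON a.course_id = b.id

Result:
student | course       
--------+--------------
Ivan    | NULL         
Uma     | Algorithms   
Eve     | Discrete Math
Victor  | NULL         
Wendy   | Databases    
Yara    | Economics    
Leo     | Statistics   


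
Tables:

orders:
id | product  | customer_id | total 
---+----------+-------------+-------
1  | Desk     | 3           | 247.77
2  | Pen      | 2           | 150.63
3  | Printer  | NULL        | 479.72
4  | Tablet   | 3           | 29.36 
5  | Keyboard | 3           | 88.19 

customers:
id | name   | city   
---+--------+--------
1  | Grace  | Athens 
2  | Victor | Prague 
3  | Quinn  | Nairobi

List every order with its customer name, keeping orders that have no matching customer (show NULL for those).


LEFT JOIN keeps every row from orders (the left table); where customer_id has no match in customers, the customer columns become NULL. Walk through each order:
  - order 1 (Desk): customer_id=3 -> matches Quinn
  - order 2 (Pen): customer_id=2 -> matches Victor
  - order 3 (Printer): customer_id=NULL, no match -> kept with NULL
  - order 4 (Tablet): customer_id=3 -> matches Quinn
  - order 5 (Keyboard): customer_id=3 -> matches Quinn
All 5 rows appear; 1 has NULL customer.

SQL:
SELECT a.product, b.name AS customer
FROM orders a
LEFT JOIN customers b ON a.customer_id = b.id

Result:
product  | customer
---------+---------
Desk     | Quinn   
Pen      | Victor  
Printer  | NULL    
Tablet   | Quinn   
Keyboard | Quinn   


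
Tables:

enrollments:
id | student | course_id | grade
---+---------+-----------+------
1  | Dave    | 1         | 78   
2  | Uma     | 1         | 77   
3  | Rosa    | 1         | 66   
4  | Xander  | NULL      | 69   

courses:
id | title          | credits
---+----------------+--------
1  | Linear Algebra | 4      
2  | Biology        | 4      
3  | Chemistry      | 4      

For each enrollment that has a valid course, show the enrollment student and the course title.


INNER JOIN keeps only enrollments rows whose course_id matches an id in courses. Walk through each enrollment:
  - enrollment 1 (Dave): course_id=1 -> matches Linear Algebra
  - enrollment 2 (Uma): course_id=1 -> matches Linear Algebra
  - enrollment 3 (Rosa): course_id=1 -> matches Linear Algebra
  - enrollment 4 (Xander): course_id=NULL, no match -> dropped
So 1 of 4 rows is dropped.

SQL:
SELECT a.student, b.title AS course
FROM enrollments a
INNER JOIN courses b ON a.course_id = b.id

Result:
student | course        
--------+---------------
Dave    | Linear Algebra
Uma     | Linear Algebra
Rosa    | Linear Algebra


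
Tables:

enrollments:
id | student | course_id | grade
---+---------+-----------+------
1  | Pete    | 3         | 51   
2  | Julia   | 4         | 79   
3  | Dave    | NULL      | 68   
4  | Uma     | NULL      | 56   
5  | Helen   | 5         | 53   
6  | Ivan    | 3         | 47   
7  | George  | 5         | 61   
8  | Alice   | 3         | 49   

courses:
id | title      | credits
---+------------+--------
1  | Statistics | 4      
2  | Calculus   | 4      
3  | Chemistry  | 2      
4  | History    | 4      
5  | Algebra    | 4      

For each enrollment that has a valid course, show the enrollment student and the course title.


INNER JOIN keeps only enrollments rows whose course_id matches an id in courses. Walk through each enrollment:
  - enrollment 1 (Pete): course_id=3 -> matches Chemistry
  - enrollment 2 (Julia): course_id=4 -> matches History
  - enrollment 3 (Dave): course_id=NULL, no match -> dropped
  - enrollment 4 (Uma): course_id=NULL, no match -> dropped
  - enrollment 5 (Helen): course_id=5 -> matches Algebra
  - enrollment 6 (Ivan): course_id=3 -> matches Chemistry
  - enrollment 7 (George): course_id=5 -> matches Algebra
  - enrollment 8 (Alice): course_id=3 -> matches Chemistry
So 2 of 8 rows are dropped.

SQL:
SELECT a.student, b.title AS course
FROM enrollments a
INNER JOIN courses b ON a.course_id = b.id

Result:
student | course   
--------+----------
Pete    | Chemistry
Julia   | History  
Helen   | Algebra  
Ivan    | Chemistry
George  | Algebra  
Alice   | Chemistry


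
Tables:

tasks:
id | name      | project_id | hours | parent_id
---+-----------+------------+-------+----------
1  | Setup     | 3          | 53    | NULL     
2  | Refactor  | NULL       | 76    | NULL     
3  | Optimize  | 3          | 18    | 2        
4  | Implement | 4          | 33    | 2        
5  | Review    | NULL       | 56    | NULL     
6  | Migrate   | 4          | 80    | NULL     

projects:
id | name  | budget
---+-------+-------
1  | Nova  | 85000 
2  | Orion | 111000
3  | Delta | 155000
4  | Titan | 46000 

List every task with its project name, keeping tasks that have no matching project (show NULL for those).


LEFT JOIN keeps every row from tasks (the left table); where project_id has no match in projects, the project columns become NULL. Walk through each task:
  - task 1 (Setup): project_id=3 -> matches Delta
  - task 2 (Refactor): project_id=NULL, no match -> kept with NULL
  - task 3 (Optimize): project_id=3 -> matches Delta
  - task 4 (Implement): project_id=4 -> matches Titan
  - task 5 (Review): project_id=NULL, no match -> kept with NULL
  - task 6 (Migrate): project_id=4 -> matches Titan
All 6 rows appear; 2 have NULL project.

SQL:
SELECT a.name, b.name AS project
FROM tasks a
LEFT JOIN projects b ON a.project_id = b.id

Result:
name      | project
----------+--------
Setup     | Delta  
Refactor  | NULL   
Optimize  | Delta  
Implement | Titan  
Review    | NULL   
Migrate   | Titan  


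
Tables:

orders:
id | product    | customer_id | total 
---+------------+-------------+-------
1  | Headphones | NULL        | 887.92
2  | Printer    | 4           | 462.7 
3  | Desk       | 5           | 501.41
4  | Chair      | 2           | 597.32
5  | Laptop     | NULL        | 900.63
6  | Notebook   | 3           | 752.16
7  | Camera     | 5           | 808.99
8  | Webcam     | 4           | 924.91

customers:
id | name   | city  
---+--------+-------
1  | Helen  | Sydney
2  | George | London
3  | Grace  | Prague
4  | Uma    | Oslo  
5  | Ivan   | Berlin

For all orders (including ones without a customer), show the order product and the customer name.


LEFT JOIN keeps every row from orders (the left table); where customer_id has no match in customers, the customer columns become NULL. Walk through each order:
  - order 1 (Headphones): customer_id=NULL, no match -> kept with NULL
  - order 2 (Printer): customer_id=4 -> matches Uma
  - order 3 (Desk): customer_id=5 -> matches Ivan
  - order 4 (Chair): customer_id=2 -> matches George
  - order 5 (Laptop): customer_id=NULL, no match -> kept with NULL
  - order 6 (Notebook): customer_id=3 -> matches Grace
  - order 7 (Camera): customer_id=5 -> matches Ivan
  - order 8 (Webcam): customer_id=4 -> matches Uma
All 8 rows appear; 2 have NULL customer.

SQL:
SELECT a.product, b.name AS customer
FROM orders a
LEFT JOIN customers b ON a.customer_id = b.id

Result:
product    | customer
-----------+---------
Headphones | NULL    
Printer    | Uma     
Desk       | Ivan    
Chair      | George  
Laptop     | NULL    
Notebook   | Grace   
Camera     | Ivan    
Webcam     | Uma     
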